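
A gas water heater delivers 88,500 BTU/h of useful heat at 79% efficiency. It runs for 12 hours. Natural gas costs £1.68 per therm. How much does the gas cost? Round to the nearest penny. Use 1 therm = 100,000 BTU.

Heat delivered = 88,500 BTU/h × 12 h = 1,062,000 BTU
Gas input = 1,062,000 / 0.79 = 1,344,304 BTU
= 1,344,304 / 100,000 = 13.44 therm
Cost = 13.44 × £1.68/therm = £22.58

£22.58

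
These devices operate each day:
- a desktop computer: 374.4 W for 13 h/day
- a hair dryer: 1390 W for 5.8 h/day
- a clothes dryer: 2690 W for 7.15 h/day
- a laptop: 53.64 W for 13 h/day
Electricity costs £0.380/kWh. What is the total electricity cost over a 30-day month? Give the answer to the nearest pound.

desktop computer: 374.4 W × 13 h × 30 d = 146,016 Wh = 146 kWh
hair dryer: 1390 W × 5.8 h × 30 d = 241,860 Wh = 241.9 kWh
clothes dryer: 2690 W × 7.15 h × 30 d = 577,005 Wh = 577 kWh
laptop: 53.64 W × 13 h × 30 d = 20,920 Wh = 20.92 kWh
Total energy = 146 + 241.9 + 577 + 20.92 = 985.8 kWh
Cost = 985.8 kWh × £0.380 = £374.60 ≈ £375

£375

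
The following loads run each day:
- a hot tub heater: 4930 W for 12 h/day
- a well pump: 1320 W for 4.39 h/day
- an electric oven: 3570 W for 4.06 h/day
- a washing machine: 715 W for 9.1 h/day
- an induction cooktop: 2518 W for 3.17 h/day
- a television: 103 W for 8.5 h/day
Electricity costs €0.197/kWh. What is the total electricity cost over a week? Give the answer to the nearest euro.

€131

hot tub heater: 4930 W × 12 h × 7 d = 414,120 Wh = 414.1 kWh
well pump: 1320 W × 4.39 h × 7 d = 40,564 Wh = 40.56 kWh
electric oven: 3570 W × 4.06 h × 7 d = 101,459 Wh = 101.5 kWh
washing machine: 715 W × 9.1 h × 7 d = 45,546 Wh = 45.55 kWh
induction cooktop: 2518 W × 3.17 h × 7 d = 55,874 Wh = 55.87 kWh
television: 103 W × 8.5 h × 7 d = 6,128 Wh = 6.128 kWh
Total energy = 414.1 + 40.56 + 101.5 + 45.55 + 55.87 + 6.128 = 663.7 kWh
Cost = 663.7 kWh × €0.197 = €130.75 ≈ €131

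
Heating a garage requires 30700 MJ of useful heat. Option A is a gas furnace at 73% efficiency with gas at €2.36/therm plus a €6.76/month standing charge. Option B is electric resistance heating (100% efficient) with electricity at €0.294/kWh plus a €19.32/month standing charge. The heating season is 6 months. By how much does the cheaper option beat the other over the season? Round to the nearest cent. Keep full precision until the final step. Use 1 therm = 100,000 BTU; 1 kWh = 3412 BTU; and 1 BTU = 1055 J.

Heat load = 30700 MJ = 30,700,000,000 J / 1055 = 29,099,526 BTU
Gas: input = 29,099,526 / 0.73 = 39,862,364 BTU = 398.6 therm → 398.6 × €2.36 = €940.75; + 6 × €6.76 standing = €981.31
Electric: 29,099,526 BTU / 3412 = 8,529 kWh → × €0.294 = €2,507.40; + 6 × €19.32 standing = €2,623.32
Difference = |€981.31 − €2,623.32| = €1,642.01

€1642.01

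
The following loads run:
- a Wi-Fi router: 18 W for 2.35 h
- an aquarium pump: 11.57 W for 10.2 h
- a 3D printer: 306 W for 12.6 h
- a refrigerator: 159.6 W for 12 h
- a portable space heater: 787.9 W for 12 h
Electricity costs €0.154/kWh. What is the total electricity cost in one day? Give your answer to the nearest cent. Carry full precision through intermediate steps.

€2.37

Wi-Fi router: 18 W × 2.35 h = 42 Wh = 0.0423 kWh
aquarium pump: 11.57 W × 10.2 h = 118 Wh = 0.118 kWh
3D printer: 306 W × 12.6 h = 3,856 Wh = 3.856 kWh
refrigerator: 159.6 W × 12 h = 1,915 Wh = 1.915 kWh
portable space heater: 787.9 W × 12 h = 9,455 Wh = 9.455 kWh
Total energy = 0.0423 + 0.118 + 3.856 + 1.915 + 9.455 = 15.39 kWh
Cost = 15.39 kWh × €0.154 = €2.37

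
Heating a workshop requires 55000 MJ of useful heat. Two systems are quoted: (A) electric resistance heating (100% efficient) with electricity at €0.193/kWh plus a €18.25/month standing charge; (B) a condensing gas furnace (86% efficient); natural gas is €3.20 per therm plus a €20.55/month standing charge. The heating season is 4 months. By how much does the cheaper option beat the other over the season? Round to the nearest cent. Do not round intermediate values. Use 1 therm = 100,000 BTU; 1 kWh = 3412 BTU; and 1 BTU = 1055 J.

€999.87

Heat load = 55000 MJ = 55,000,000,000 J / 1055 = 52,132,701 BTU
Gas: input = 52,132,701 / 0.86 = 60,619,420 BTU = 606.2 therm → 606.2 × €3.20 = €1,939.82; + 4 × €20.55 standing = €2,022.02
Electric: 52,132,701 BTU / 3412 = 15,280 kWh → × €0.193 = €2,948.89; + 4 × €18.25 standing = €3,021.89
Difference = |€2,022.02 − €3,021.89| = €999.87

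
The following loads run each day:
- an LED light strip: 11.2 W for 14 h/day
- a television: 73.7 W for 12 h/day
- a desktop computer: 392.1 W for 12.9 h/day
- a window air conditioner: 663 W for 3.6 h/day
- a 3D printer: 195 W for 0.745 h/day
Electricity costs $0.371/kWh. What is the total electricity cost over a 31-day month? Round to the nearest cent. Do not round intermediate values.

$99.27

LED light strip: 11.2 W × 14 h × 31 d = 4,861 Wh = 4.861 kWh
television: 73.7 W × 12 h × 31 d = 27,416 Wh = 27.42 kWh
desktop computer: 392.1 W × 12.9 h × 31 d = 156,801 Wh = 156.8 kWh
window air conditioner: 663 W × 3.6 h × 31 d = 73,991 Wh = 73.99 kWh
3D printer: 195 W × 0.745 h × 31 d = 4,504 Wh = 4.504 kWh
Total energy = 4.861 + 27.42 + 156.8 + 73.99 + 4.504 = 267.6 kWh
Cost = 267.6 kWh × $0.371 = $99.27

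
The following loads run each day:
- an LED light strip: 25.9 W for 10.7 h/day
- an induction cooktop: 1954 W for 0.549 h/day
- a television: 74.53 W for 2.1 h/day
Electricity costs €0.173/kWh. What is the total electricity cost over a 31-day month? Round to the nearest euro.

€8

LED light strip: 25.9 W × 10.7 h × 31 d = 8,591 Wh = 8.591 kWh
induction cooktop: 1954 W × 0.549 h × 31 d = 33,255 Wh = 33.26 kWh
television: 74.53 W × 2.1 h × 31 d = 4,852 Wh = 4.852 kWh
Total energy = 8.591 + 33.26 + 4.852 = 46.7 kWh
Cost = 46.7 kWh × €0.173 = €8.08 ≈ €8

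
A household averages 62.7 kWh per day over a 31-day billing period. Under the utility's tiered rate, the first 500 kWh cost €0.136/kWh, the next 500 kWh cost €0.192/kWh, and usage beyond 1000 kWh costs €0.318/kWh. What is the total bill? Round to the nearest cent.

€464.10

Usage = 62.7 kWh/day × 31 days = 1943.7 kWh
First 500 kWh × €0.136 = €68.00
Next 500 kWh × €0.192 = €96.00
Remaining 943.7 kWh × €0.318 = €300.10
Total = €464.10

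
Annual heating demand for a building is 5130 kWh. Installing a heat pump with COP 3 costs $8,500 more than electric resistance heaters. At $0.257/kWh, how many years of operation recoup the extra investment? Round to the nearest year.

Resistance: 5130 kWh × $0.257 = $1,318.41/yr
Heat pump: 5130 / 3 = 1710 kWh in → × $0.257 = $439.47/yr
Annual savings = $878.94
Payback = $8,500 / $878.94 = 9.67 years

10 years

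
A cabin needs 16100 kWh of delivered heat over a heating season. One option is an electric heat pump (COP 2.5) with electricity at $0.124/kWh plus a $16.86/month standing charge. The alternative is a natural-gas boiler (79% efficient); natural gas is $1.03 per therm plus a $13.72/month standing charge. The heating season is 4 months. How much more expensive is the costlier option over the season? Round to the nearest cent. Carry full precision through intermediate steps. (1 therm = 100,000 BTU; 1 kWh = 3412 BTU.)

$94.90

Heat load = 16100 kWh × 3412 = 54,933,200 BTU
Gas: input = 54,933,200 / 0.79 = 69,535,696 BTU = 695.4 therm → 695.4 × $1.03 = $716.22; + 4 × $13.72 standing = $771.10
Heat pump: 54,933,200 BTU / 3412 = 16,100 kWh heat; / 2.5 = 6,440 kWh in → × $0.124 = $798.56; + 4 × $16.86 standing = $866.00
Difference = |$771.10 − $866.00| = $94.90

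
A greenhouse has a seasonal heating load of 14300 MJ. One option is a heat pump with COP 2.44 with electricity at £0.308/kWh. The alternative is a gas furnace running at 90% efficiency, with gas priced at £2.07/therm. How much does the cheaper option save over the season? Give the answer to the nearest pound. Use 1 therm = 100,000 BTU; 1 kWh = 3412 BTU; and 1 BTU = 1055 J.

Heat load = 14300 MJ = 14,300,000,000 J / 1055 = 13,554,502 BTU
Gas: input = 13,554,502 / 0.90 = 15,060,558 BTU = 150.6 therm → 150.6 × £2.07 = £311.75
Heat pump: 13,554,502 BTU / 3412 = 3,973 kWh heat; / 2.44 = 1,628 kWh in → × £0.308 = £501.46
Difference = |£311.75 − £501.46| = £189.71 ≈ £190

£190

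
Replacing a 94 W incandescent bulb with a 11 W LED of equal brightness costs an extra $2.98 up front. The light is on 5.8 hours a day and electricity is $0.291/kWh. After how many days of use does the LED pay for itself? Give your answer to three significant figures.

21.3 days

Power saved = 94 − 11 = 83 W
Daily energy saved = 83 W × 5.8 h = 481.4 Wh = 0.4814 kWh
Daily savings = 0.4814 × $0.291 = $0.1401
Payback = $2.98 / $0.1401 per day = 21.27 days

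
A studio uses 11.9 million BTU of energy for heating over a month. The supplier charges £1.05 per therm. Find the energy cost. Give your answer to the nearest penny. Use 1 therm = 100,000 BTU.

£124.95

11.9 million BTU × (10 therm/million BTU) = 119 therm
Cost = 119 therm × £1.05/therm = £124.95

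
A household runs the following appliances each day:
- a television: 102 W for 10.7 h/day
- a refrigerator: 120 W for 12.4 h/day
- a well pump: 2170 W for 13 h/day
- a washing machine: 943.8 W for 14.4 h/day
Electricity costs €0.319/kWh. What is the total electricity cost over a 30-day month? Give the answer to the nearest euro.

€425

television: 102 W × 10.7 h × 30 d = 32,742 Wh = 32.74 kWh
refrigerator: 120 W × 12.4 h × 30 d = 44,640 Wh = 44.64 kWh
well pump: 2170 W × 13 h × 30 d = 846,300 Wh = 846.3 kWh
washing machine: 943.8 W × 14.4 h × 30 d = 407,722 Wh = 407.7 kWh
Total energy = 32.74 + 44.64 + 846.3 + 407.7 = 1,331 kWh
Cost = 1,331 kWh × €0.319 = €424.72 ≈ €425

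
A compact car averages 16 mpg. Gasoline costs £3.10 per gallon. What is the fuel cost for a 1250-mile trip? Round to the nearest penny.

£242.19

Fuel = 1250 mi / 16 mpg = 78.12 gal
Cost = 78.12 gal × £3.10/gal = £242.19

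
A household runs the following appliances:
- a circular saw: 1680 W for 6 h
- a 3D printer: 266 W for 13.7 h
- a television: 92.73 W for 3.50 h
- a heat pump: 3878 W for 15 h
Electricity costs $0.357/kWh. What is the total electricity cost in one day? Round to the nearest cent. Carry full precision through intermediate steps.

$25.78

circular saw: 1680 W × 6 h = 10,080 Wh = 10.08 kWh
3D printer: 266 W × 13.7 h = 3,644 Wh = 3.644 kWh
television: 92.73 W × 3.50 h = 325 Wh = 0.3246 kWh
heat pump: 3878 W × 15 h = 58,170 Wh = 58.17 kWh
Total energy = 10.08 + 3.644 + 0.3246 + 58.17 = 72.22 kWh
Cost = 72.22 kWh × $0.357 = $25.78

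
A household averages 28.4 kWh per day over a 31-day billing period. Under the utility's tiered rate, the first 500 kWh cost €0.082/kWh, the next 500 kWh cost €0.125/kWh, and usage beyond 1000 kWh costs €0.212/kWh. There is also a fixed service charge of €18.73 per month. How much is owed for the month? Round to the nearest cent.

€107.28

Usage = 28.4 kWh/day × 31 days = 880.4 kWh
First 500 kWh × €0.082 = €41.00
Next 380.4 kWh × €0.125 = €47.55
Remaining tier: 0 kWh (not reached)
Energy charge = €88.55; + service €18.73 = €107.28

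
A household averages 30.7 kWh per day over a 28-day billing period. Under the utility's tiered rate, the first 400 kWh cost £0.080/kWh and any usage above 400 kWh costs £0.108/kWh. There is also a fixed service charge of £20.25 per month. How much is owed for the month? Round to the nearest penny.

Usage = 30.7 kWh/day × 28 days = 859.6 kWh
First 400 kWh × £0.080 = £32.00
Remaining 459.6 kWh × £0.108 = £49.64
Energy charge = £81.64; + service £20.25 = £101.89

£101.89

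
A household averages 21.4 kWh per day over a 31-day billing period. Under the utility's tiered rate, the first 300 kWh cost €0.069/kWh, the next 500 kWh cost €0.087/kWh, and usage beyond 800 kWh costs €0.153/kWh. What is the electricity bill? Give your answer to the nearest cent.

Usage = 21.4 kWh/day × 31 days = 663.4 kWh
First 300 kWh × €0.069 = €20.70
Next 363.4 kWh × €0.087 = €31.62
Remaining tier: 0 kWh (not reached)
Total = €52.32

€52.32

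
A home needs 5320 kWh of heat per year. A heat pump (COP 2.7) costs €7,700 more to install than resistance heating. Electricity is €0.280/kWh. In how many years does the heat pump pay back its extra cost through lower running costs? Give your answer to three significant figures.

8.21 years

Resistance: 5320 kWh × €0.280 = €1,489.60/yr
Heat pump: 5320 / 2.7 = 1970 kWh in → × €0.280 = €551.70/yr
Annual savings = €937.90
Payback = €7,700 / €937.90 = 8.21 years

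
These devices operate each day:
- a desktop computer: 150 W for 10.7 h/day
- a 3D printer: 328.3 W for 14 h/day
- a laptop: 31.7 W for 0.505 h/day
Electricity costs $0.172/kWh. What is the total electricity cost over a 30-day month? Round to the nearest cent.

desktop computer: 150 W × 10.7 h × 30 d = 48,150 Wh = 48.15 kWh
3D printer: 328.3 W × 14 h × 30 d = 137,886 Wh = 137.9 kWh
laptop: 31.7 W × 0.505 h × 30 d = 480 Wh = 0.4803 kWh
Total energy = 48.15 + 137.9 + 0.4803 = 186.5 kWh
Cost = 186.5 kWh × $0.172 = $32.08

$32.08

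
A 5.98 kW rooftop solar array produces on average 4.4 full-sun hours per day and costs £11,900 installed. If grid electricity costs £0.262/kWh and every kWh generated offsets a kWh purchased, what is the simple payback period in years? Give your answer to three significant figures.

4.73 years

Daily generation = 5.98 kW × 4.4 h = 26.31 kWh
Annual generation = 26.31 × 365 = 9603.9 kWh
Annual savings = 9603.9 × £0.262 = £2,516.22
Payback = £11,900 / £2,516.22 = 4.73 years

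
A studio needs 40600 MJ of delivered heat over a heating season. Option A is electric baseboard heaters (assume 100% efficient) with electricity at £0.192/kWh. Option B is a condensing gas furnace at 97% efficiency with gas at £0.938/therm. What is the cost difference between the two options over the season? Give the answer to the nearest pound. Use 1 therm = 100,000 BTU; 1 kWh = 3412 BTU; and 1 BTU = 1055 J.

£1793

Heat load = 40600 MJ = 40,600,000,000 J / 1055 = 38,483,412 BTU
Gas: input = 38,483,412 / 0.97 = 39,673,621 BTU = 396.7 therm → 396.7 × £0.938 = £372.14
Electric: 38,483,412 BTU / 3412 = 11,280 kWh → × £0.192 = £2,165.54
Difference = |£372.14 − £2,165.54| = £1,793.40 ≈ £1793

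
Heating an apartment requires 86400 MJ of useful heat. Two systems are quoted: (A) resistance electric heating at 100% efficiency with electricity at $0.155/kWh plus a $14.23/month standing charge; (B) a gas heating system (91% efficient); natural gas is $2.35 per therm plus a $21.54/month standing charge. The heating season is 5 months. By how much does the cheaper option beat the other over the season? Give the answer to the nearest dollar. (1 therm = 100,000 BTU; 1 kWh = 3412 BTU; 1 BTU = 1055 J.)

Heat load = 86400 MJ = 86,400,000,000 J / 1055 = 81,895,735 BTU
Gas: input = 81,895,735 / 0.91 = 89,995,313 BTU = 900 therm → 900 × $2.35 = $2,114.89; + 5 × $21.54 standing = $2,222.59
Electric: 81,895,735 BTU / 3412 = 24,000 kWh → × $0.155 = $3,720.35; + 5 × $14.23 standing = $3,791.50
Difference = |$2,222.59 − $3,791.50| = $1,568.91 ≈ $1569

$1569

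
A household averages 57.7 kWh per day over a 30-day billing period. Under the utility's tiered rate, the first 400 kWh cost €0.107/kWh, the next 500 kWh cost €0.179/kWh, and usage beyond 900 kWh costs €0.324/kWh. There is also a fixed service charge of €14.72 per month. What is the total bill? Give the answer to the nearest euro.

€416

Usage = 57.7 kWh/day × 30 days = 1731 kWh
First 400 kWh × €0.107 = €42.80
Next 500 kWh × €0.179 = €89.50
Remaining 831 kWh × €0.324 = €269.24
Energy charge = €401.54; + service €14.72 = €416.26 ≈ €416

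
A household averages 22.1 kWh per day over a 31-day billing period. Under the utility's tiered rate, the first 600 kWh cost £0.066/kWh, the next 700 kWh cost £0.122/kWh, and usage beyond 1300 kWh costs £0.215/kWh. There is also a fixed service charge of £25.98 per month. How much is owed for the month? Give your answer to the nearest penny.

Usage = 22.1 kWh/day × 31 days = 685.1 kWh
First 600 kWh × £0.066 = £39.60
Next 85.1 kWh × £0.122 = £10.38
Remaining tier: 0 kWh (not reached)
Energy charge = £49.98; + service £25.98 = £75.96

£75.96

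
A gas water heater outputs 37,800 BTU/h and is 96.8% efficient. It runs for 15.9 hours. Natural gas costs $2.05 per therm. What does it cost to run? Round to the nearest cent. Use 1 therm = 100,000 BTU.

Heat delivered = 37,800 BTU/h × 15.9 h = 601,020 BTU
Gas input = 601,020 / 0.968 = 620,888 BTU
= 620,888 / 100,000 = 6.209 therm
Cost = 6.209 × $2.05/therm = $12.73

$12.73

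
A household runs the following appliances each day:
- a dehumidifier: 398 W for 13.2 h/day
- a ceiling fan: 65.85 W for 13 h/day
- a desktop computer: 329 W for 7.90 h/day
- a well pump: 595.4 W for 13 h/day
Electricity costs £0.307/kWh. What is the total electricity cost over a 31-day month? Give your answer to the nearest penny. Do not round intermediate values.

dehumidifier: 398 W × 13.2 h × 31 d = 162,862 Wh = 162.9 kWh
ceiling fan: 65.85 W × 13 h × 31 d = 26,538 Wh = 26.54 kWh
desktop computer: 329 W × 7.90 h × 31 d = 80,572 Wh = 80.57 kWh
well pump: 595.4 W × 13 h × 31 d = 239,946 Wh = 239.9 kWh
Total energy = 162.9 + 26.54 + 80.57 + 239.9 = 509.9 kWh
Cost = 509.9 kWh × £0.307 = £156.54

£156.54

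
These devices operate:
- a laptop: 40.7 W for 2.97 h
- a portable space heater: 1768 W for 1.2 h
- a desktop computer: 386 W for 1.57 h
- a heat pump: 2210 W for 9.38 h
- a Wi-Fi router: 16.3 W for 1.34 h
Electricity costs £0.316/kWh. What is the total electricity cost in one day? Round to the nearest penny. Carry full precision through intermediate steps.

£7.46

laptop: 40.7 W × 2.97 h = 121 Wh = 0.1209 kWh
portable space heater: 1768 W × 1.2 h = 2,122 Wh = 2.122 kWh
desktop computer: 386 W × 1.57 h = 606 Wh = 0.606 kWh
heat pump: 2210 W × 9.38 h = 20,730 Wh = 20.73 kWh
Wi-Fi router: 16.3 W × 1.34 h = 22 Wh = 0.02184 kWh
Total energy = 0.1209 + 2.122 + 0.606 + 20.73 + 0.02184 = 23.6 kWh
Cost = 23.6 kWh × £0.316 = £7.46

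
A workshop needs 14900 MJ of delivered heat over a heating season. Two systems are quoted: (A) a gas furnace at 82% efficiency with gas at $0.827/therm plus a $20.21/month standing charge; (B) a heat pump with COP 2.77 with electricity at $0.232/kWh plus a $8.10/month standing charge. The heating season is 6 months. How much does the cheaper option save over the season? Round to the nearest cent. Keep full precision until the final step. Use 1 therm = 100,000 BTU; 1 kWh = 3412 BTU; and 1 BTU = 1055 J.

Heat load = 14900 MJ = 14,900,000,000 J / 1055 = 14,123,223 BTU
Gas: input = 14,123,223 / 0.82 = 17,223,442 BTU = 172.2 therm → 172.2 × $0.827 = $142.44; + 6 × $20.21 standing = $263.70
Heat pump: 14,123,223 BTU / 3412 = 4,139 kWh heat; / 2.77 = 1,494 kWh in → × $0.232 = $346.68; + 6 × $8.10 standing = $395.28
Difference = |$263.70 − $395.28| = $131.59

$131.59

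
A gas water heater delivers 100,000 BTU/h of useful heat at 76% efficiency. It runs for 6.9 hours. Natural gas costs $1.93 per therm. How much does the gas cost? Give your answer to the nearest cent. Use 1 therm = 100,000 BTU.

$17.52

Heat delivered = 100,000 BTU/h × 6.9 h = 690,000 BTU
Gas input = 690,000 / 0.76 = 907,895 BTU
= 907,895 / 100,000 = 9.079 therm
Cost = 9.079 × $1.93/therm = $17.52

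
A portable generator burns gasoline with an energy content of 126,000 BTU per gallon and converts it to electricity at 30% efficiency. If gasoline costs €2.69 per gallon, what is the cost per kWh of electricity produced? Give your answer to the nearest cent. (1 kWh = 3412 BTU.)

€0.24

Electrical output per gallon = 126,000 BTU × 0.30 / 3412 BTU/kWh = 11.08 kWh
Cost per kWh = €2.69 / 11.08 kWh = €0.243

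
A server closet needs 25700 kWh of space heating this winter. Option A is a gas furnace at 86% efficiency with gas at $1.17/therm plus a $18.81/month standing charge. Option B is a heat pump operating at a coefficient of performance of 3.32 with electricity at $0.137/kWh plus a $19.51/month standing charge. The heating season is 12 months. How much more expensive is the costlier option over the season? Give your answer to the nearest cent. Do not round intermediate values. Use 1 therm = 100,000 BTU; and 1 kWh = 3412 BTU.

Heat load = 25700 kWh × 3412 = 87,688,400 BTU
Gas: input = 87,688,400 / 0.860 = 101,963,256 BTU = 1,020 therm → 1,020 × $1.17 = $1,192.97; + 12 × $18.81 standing = $1,418.69
Heat pump: 87,688,400 BTU / 3412 = 25,700 kWh heat; / 3.32 = 7,741 kWh in → × $0.137 = $1,060.51; + 12 × $19.51 standing = $1,294.63
Difference = |$1,418.69 − $1,294.63| = $124.06

$124.06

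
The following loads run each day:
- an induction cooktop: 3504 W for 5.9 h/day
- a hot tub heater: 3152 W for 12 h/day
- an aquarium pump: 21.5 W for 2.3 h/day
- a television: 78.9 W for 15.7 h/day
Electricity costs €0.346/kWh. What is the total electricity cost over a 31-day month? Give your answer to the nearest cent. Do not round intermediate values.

€641.26

induction cooktop: 3504 W × 5.9 h × 31 d = 640,882 Wh = 640.9 kWh
hot tub heater: 3152 W × 12 h × 31 d = 1,172,544 Wh = 1,173 kWh
aquarium pump: 21.5 W × 2.3 h × 31 d = 1,533 Wh = 1.533 kWh
television: 78.9 W × 15.7 h × 31 d = 38,401 Wh = 38.4 kWh
Total energy = 640.9 + 1,173 + 1.533 + 38.4 = 1,853 kWh
Cost = 1,853 kWh × €0.346 = €641.26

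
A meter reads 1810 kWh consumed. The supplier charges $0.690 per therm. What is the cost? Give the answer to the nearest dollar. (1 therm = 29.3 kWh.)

$43

1810 kWh × (0.03413 therm/kWh) = 61.77 therm
Cost = 61.77 therm × $0.690/therm = $42.62 ≈ $43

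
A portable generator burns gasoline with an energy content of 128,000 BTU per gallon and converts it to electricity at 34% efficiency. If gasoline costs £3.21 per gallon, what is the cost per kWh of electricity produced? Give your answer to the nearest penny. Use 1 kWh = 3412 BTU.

Electrical output per gallon = 128,000 BTU × 0.34 / 3412 BTU/kWh = 12.75 kWh
Cost per kWh = £3.21 / 12.75 kWh = £0.252

£0.25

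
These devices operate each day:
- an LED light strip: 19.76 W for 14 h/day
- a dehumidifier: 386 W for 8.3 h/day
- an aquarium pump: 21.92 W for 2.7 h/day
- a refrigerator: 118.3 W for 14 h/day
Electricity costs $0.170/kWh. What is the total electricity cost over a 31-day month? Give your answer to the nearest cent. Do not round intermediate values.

$27.38

LED light strip: 19.76 W × 14 h × 31 d = 8,576 Wh = 8.576 kWh
dehumidifier: 386 W × 8.3 h × 31 d = 99,318 Wh = 99.32 kWh
aquarium pump: 21.92 W × 2.7 h × 31 d = 1,835 Wh = 1.835 kWh
refrigerator: 118.3 W × 14 h × 31 d = 51,342 Wh = 51.34 kWh
Total energy = 8.576 + 99.32 + 1.835 + 51.34 = 161.1 kWh
Cost = 161.1 kWh × $0.170 = $27.38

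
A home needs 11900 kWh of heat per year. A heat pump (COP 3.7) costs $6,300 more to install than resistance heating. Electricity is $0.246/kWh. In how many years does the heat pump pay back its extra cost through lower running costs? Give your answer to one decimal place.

2.9 years

Resistance: 11900 kWh × $0.246 = $2,927.40/yr
Heat pump: 11900 / 3.7 = 3216 kWh in → × $0.246 = $791.19/yr
Annual savings = $2,136.21
Payback = $6,300 / $2,136.21 = 2.95 years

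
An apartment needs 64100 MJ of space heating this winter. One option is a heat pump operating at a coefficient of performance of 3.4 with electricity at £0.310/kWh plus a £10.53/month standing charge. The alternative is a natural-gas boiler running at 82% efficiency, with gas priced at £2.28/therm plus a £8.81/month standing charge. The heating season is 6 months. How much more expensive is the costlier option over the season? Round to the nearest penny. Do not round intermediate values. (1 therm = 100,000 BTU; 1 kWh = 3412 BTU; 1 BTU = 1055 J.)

Heat load = 64100 MJ = 64,100,000,000 J / 1055 = 60,758,294 BTU
Gas: input = 60,758,294 / 0.820 = 74,095,480 BTU = 741 therm → 741 × £2.28 = £1,689.38; + 6 × £8.81 standing = £1,742.24
Heat pump: 60,758,294 BTU / 3412 = 17,810 kWh heat; / 3.4 = 5,237 kWh in → × £0.310 = £1,623.60; + 6 × £10.53 standing = £1,686.78
Difference = |£1,742.24 − £1,686.78| = £55.46

£55.46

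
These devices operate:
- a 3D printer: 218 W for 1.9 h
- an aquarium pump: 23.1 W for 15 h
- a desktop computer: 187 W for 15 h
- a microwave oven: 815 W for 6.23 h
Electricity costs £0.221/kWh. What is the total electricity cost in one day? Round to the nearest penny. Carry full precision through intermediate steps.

£1.91

3D printer: 218 W × 1.9 h = 414 Wh = 0.4142 kWh
aquarium pump: 23.1 W × 15 h = 346 Wh = 0.3465 kWh
desktop computer: 187 W × 15 h = 2,805 Wh = 2.805 kWh
microwave oven: 815 W × 6.23 h = 5,077 Wh = 5.077 kWh
Total energy = 0.4142 + 0.3465 + 2.805 + 5.077 = 8.643 kWh
Cost = 8.643 kWh × £0.221 = £1.91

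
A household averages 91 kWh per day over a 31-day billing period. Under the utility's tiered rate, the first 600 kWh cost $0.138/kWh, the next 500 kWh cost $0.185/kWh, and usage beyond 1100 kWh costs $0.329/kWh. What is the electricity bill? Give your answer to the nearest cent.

Usage = 91 kWh/day × 31 days = 2821 kWh
First 600 kWh × $0.138 = $82.80
Next 500 kWh × $0.185 = $92.50
Remaining 1721 kWh × $0.329 = $566.21
Total = $741.51

$741.51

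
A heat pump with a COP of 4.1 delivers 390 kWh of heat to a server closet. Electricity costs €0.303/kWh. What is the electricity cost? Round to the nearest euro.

€29

Electrical input = 390 kWh / 4.1 = 95.12 kWh
Cost = 95.12 × €0.303/kWh = €28.82 ≈ €29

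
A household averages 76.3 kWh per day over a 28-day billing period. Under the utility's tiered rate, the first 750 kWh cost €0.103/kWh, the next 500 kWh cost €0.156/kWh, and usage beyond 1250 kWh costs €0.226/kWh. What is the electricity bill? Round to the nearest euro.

Usage = 76.3 kWh/day × 28 days = 2136.4 kWh
First 750 kWh × €0.103 = €77.25
Next 500 kWh × €0.156 = €78.00
Remaining 886.4 kWh × €0.226 = €200.33
Total = €355.58 ≈ €356

€356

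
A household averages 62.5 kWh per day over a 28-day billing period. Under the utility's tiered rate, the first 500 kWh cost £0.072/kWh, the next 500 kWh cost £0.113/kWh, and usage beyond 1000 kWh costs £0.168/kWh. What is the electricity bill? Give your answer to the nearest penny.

Usage = 62.5 kWh/day × 28 days = 1750 kWh
First 500 kWh × £0.072 = £36.00
Next 500 kWh × £0.113 = £56.50
Remaining 750 kWh × £0.168 = £126.00
Total = £218.50

£218.50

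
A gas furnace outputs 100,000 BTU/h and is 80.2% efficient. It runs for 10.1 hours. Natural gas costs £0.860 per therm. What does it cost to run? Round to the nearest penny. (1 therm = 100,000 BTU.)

£10.83

Heat delivered = 100,000 BTU/h × 10.1 h = 1,010,000 BTU
Gas input = 1,010,000 / 0.802 = 1,259,352 BTU
= 1,259,352 / 100,000 = 12.59 therm
Cost = 12.59 × £0.860/therm = £10.83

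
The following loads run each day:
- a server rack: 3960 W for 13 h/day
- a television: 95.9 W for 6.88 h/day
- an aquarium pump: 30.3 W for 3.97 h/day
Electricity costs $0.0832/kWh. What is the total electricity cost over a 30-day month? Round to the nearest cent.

$130.44

server rack: 3960 W × 13 h × 30 d = 1,544,400 Wh = 1,544 kWh
television: 95.9 W × 6.88 h × 30 d = 19,794 Wh = 19.79 kWh
aquarium pump: 30.3 W × 3.97 h × 30 d = 3,609 Wh = 3.609 kWh
Total energy = 1,544 + 19.79 + 3.609 = 1,568 kWh
Cost = 1,568 kWh × $0.0832 = $130.44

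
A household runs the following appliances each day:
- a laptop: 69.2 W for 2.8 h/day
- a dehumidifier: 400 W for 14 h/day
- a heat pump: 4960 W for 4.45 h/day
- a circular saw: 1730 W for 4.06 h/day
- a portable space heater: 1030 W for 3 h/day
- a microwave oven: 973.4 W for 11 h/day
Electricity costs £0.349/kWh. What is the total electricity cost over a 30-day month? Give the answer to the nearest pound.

£510

laptop: 69.2 W × 2.8 h × 30 d = 5,813 Wh = 5.813 kWh
dehumidifier: 400 W × 14 h × 30 d = 168,000 Wh = 168 kWh
heat pump: 4960 W × 4.45 h × 30 d = 662,160 Wh = 662.2 kWh
circular saw: 1730 W × 4.06 h × 30 d = 210,714 Wh = 210.7 kWh
portable space heater: 1030 W × 3 h × 30 d = 92,700 Wh = 92.7 kWh
microwave oven: 973.4 W × 11 h × 30 d = 321,222 Wh = 321.2 kWh
Total energy = 5.813 + 168 + 662.2 + 210.7 + 92.7 + 321.2 = 1,461 kWh
Cost = 1,461 kWh × £0.349 = £509.75 ≈ £510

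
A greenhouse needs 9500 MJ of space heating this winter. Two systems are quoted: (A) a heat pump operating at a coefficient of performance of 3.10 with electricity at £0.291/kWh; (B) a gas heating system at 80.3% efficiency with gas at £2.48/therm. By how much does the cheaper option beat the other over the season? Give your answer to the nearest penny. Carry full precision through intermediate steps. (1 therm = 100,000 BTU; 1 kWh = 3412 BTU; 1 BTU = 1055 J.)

£30.37

Heat load = 9500 MJ = 9,500,000,000 J / 1055 = 9,004,739 BTU
Gas: input = 9,004,739 / 0.803 = 11,213,872 BTU = 112.1 therm → 112.1 × £2.48 = £278.10
Heat pump: 9,004,739 BTU / 3412 = 2,639 kWh heat; / 3.10 = 851.3 kWh in → × £0.291 = £247.74
Difference = |£278.10 − £247.74| = £30.37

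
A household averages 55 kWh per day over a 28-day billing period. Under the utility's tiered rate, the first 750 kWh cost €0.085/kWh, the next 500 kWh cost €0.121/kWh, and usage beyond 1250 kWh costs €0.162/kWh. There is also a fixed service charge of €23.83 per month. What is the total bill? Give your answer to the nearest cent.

€195.06

Usage = 55 kWh/day × 28 days = 1540 kWh
First 750 kWh × €0.085 = €63.75
Next 500 kWh × €0.121 = €60.50
Remaining 290 kWh × €0.162 = €46.98
Energy charge = €171.23; + service €23.83 = €195.06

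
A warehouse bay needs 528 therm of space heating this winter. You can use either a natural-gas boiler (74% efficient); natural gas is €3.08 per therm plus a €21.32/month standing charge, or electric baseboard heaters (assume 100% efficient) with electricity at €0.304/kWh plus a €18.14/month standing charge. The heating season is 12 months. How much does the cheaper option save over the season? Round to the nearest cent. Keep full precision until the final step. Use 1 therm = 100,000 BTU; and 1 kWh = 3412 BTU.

€2468.56

Heat load = 528 therm × 100,000 = 52,800,000 BTU
Gas: input = 52,800,000 / 0.74 = 71,351,351 BTU = 713.5 therm → 713.5 × €3.08 = €2,197.62; + 12 × €21.32 standing = €2,453.46
Electric: 52,800,000 BTU / 3412 = 15,470 kWh → × €0.304 = €4,704.34; + 12 × €18.14 standing = €4,922.02
Difference = |€2,453.46 − €4,922.02| = €2,468.56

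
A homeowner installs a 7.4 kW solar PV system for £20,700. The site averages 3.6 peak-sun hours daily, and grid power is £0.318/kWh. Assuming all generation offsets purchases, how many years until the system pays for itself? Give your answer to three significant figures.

6.69 years

Daily generation = 7.4 kW × 3.6 h = 26.64 kWh
Annual generation = 26.64 × 365 = 9723.6 kWh
Annual savings = 9723.6 × £0.318 = £3,092.10
Payback = £20,700 / £3,092.10 = 6.69 years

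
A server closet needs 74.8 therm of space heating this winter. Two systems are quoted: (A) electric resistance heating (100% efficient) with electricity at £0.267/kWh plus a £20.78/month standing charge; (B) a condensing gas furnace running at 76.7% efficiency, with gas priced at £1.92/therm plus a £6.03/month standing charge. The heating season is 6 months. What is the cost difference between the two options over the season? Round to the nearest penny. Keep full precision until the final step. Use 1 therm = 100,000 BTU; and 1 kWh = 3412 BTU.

Heat load = 74.8 therm × 100,000 = 7,480,000 BTU
Gas: input = 7,480,000 / 0.767 = 9,752,282 BTU = 97.52 therm → 97.52 × £1.92 = £187.24; + 6 × £6.03 standing = £223.42
Electric: 7,480,000 BTU / 3412 = 2,192 kWh → × £0.267 = £585.33; + 6 × £20.78 standing = £710.01
Difference = |£223.42 − £710.01| = £486.59

£486.59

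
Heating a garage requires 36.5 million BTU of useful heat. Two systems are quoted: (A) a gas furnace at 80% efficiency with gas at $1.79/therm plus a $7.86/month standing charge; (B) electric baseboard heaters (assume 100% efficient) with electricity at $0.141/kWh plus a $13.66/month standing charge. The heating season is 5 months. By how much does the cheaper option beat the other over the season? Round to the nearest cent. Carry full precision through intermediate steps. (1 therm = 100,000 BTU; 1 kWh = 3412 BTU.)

$720.67

Heat load = 36.5 × 10⁶ BTU = 36,500,000 BTU
Gas: input = 36,500,000 / 0.800 = 45,625,000 BTU = 456.2 therm → 456.2 × $1.79 = $816.69; + 5 × $7.86 standing = $855.99
Electric: 36,500,000 BTU / 3412 = 10,700 kWh → × $0.141 = $1,508.35; + 5 × $13.66 standing = $1,576.65
Difference = |$855.99 − $1,576.65| = $720.67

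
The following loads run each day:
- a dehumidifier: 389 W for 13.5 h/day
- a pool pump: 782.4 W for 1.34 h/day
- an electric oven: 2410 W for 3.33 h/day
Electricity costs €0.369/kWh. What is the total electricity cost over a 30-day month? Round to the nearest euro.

dehumidifier: 389 W × 13.5 h × 30 d = 157,545 Wh = 157.5 kWh
pool pump: 782.4 W × 1.34 h × 30 d = 31,452 Wh = 31.45 kWh
electric oven: 2410 W × 3.33 h × 30 d = 240,759 Wh = 240.8 kWh
Total energy = 157.5 + 31.45 + 240.8 = 429.8 kWh
Cost = 429.8 kWh × €0.369 = €158.58 ≈ €159

€159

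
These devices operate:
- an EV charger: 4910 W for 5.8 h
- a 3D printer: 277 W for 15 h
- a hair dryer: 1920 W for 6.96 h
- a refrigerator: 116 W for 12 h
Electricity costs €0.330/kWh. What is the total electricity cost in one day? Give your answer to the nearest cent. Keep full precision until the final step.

€15.64

EV charger: 4910 W × 5.8 h = 28,478 Wh = 28.48 kWh
3D printer: 277 W × 15 h = 4,155 Wh = 4.155 kWh
hair dryer: 1920 W × 6.96 h = 13,363 Wh = 13.36 kWh
refrigerator: 116 W × 12 h = 1,392 Wh = 1.392 kWh
Total energy = 28.48 + 4.155 + 13.36 + 1.392 = 47.39 kWh
Cost = 47.39 kWh × €0.330 = €15.64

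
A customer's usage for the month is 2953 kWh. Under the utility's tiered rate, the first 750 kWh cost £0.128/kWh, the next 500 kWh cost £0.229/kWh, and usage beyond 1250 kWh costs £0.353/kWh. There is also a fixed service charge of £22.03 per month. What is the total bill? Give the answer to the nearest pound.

£834

First 750 kWh × £0.128 = £96.00
Next 500 kWh × £0.229 = £114.50
Remaining 1703 kWh × £0.353 = £601.16
Energy charge = £811.66; + service £22.03 = £833.69 ≈ £834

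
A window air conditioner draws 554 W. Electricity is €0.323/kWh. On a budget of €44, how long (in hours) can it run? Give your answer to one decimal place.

Energy budget = €44 / €0.323 per kWh = 136.2 kWh = 136,223 Wh
Runtime = 136,223 Wh / 554 W = 245.9 h

245.9 h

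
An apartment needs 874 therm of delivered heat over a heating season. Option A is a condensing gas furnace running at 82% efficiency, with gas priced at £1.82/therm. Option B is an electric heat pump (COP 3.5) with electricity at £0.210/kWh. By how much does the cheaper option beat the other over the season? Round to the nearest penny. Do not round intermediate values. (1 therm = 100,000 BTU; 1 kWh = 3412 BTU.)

Heat load = 874 therm × 100,000 = 87,400,000 BTU
Gas: input = 87,400,000 / 0.82 = 106,585,366 BTU = 1,066 therm → 1,066 × £1.82 = £1,939.85
Heat pump: 87,400,000 BTU / 3412 = 25,620 kWh heat; / 3.5 = 7,319 kWh in → × £0.210 = £1,536.93
Difference = |£1,939.85 − £1,536.93| = £402.93

£402.93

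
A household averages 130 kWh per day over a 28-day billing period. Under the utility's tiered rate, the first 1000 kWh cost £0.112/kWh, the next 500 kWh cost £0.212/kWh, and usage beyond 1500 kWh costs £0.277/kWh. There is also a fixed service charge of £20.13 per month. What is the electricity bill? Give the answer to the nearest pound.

Usage = 130 kWh/day × 28 days = 3640 kWh
First 1000 kWh × £0.112 = £112.00
Next 500 kWh × £0.212 = £106.00
Remaining 2140 kWh × £0.277 = £592.78
Energy charge = £810.78; + service £20.13 = £830.91 ≈ £831

£831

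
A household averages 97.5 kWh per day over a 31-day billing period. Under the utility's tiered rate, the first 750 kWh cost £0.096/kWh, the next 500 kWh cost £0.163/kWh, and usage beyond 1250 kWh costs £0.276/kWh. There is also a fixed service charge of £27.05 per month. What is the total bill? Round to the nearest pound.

£670

Usage = 97.5 kWh/day × 31 days = 3022.5 kWh
First 750 kWh × £0.096 = £72.00
Next 500 kWh × £0.163 = £81.50
Remaining 1772.5 kWh × £0.276 = £489.21
Energy charge = £642.71; + service £27.05 = £669.76 ≈ £670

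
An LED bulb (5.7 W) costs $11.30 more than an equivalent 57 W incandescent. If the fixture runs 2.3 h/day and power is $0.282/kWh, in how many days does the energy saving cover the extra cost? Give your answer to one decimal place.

339.6 days

Power saved = 57 − 5.7 = 51.3 W
Daily energy saved = 51.3 W × 2.3 h = 118 Wh = 0.11799 kWh
Daily savings = 0.11799 × $0.282 = $0.0333
Payback = $11.30 / $0.0333 per day = 339.6 days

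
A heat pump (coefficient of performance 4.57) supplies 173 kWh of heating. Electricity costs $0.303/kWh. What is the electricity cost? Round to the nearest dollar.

$11

Electrical input = 173 kWh / 4.57 = 37.86 kWh
Cost = 37.86 × $0.303/kWh = $11.47 ≈ $11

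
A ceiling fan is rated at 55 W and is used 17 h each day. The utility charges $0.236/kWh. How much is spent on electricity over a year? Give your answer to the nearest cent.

Energy = 55 W × 17 h/day × 365 days = 341,275 Wh = 341.3 kWh
Cost = 341.3 kWh × $0.236/kWh = $80.54

$80.54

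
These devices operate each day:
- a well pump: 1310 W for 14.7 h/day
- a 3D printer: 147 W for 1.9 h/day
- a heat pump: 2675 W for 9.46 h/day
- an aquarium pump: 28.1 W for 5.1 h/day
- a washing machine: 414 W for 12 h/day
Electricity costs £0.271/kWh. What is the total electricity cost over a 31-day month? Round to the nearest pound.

well pump: 1310 W × 14.7 h × 31 d = 596,967 Wh = 597 kWh
3D printer: 147 W × 1.9 h × 31 d = 8,658 Wh = 8.658 kWh
heat pump: 2675 W × 9.46 h × 31 d = 784,471 Wh = 784.5 kWh
aquarium pump: 28.1 W × 5.1 h × 31 d = 4,443 Wh = 4.443 kWh
washing machine: 414 W × 12 h × 31 d = 154,008 Wh = 154 kWh
Total energy = 597 + 8.658 + 784.5 + 4.443 + 154 = 1,549 kWh
Cost = 1,549 kWh × £0.271 = £419.66 ≈ £420

£420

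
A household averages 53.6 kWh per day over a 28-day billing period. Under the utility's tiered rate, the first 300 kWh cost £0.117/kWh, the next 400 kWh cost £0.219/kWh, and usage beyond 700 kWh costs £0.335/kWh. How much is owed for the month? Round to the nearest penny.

£390.97

Usage = 53.6 kWh/day × 28 days = 1500.8 kWh
First 300 kWh × £0.117 = £35.10
Next 400 kWh × £0.219 = £87.60
Remaining 800.8 kWh × £0.335 = £268.27
Total = £390.97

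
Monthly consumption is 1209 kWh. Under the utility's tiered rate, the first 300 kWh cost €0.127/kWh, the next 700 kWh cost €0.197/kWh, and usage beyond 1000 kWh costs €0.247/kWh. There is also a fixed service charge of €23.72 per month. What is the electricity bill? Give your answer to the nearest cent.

€251.34

First 300 kWh × €0.127 = €38.10
Next 700 kWh × €0.197 = €137.90
Remaining 209 kWh × €0.247 = €51.62
Energy charge = €227.62; + service €23.72 = €251.34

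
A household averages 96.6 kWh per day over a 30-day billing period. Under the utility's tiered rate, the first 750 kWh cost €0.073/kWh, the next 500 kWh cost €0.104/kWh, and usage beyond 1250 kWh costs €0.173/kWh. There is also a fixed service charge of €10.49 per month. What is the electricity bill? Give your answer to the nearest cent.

Usage = 96.6 kWh/day × 30 days = 2898 kWh
First 750 kWh × €0.073 = €54.75
Next 500 kWh × €0.104 = €52.00
Remaining 1648 kWh × €0.173 = €285.10
Energy charge = €391.85; + service €10.49 = €402.34

€402.34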